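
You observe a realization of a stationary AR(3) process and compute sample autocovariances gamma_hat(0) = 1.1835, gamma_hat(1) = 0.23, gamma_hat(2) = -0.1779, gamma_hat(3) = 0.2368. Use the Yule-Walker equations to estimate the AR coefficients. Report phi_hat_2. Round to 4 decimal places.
\hat\phi_{2} = -0.2640

The Yule-Walker equations for an AR(p) process read, in matrix form,
  Gamma_p phi = r_p,   with   (Gamma_p)_{ij} = gamma(|i - j|),
                       (r_p)_i = gamma(i),   i,j = 1..p.
Substitute the sample gammas (Toeplitz matrix and right-hand side of size 3):
  Gamma_p = [[1.1835, 0.23, -0.1779], [0.23, 1.1835, 0.23], [-0.1779, 0.23, 1.1835]]
  r_p     = [0.23, -0.1779, 0.2368]
Written out (R1..R3):
  (R1) 1.1835 phi_1 + 0.23 phi_2 - 0.1779 phi_3 = 0.23
  (R2) 0.23 phi_1 + 1.1835 phi_2 + 0.23 phi_3 = -0.1779
  (R3) -0.1779 phi_1 + 0.23 phi_2 + 1.1835 phi_3 = 0.2368
Gaussian elimination:
  R2 <- R2 - (0.23/1.1835) R1 = R2 - (0.194339) R1:  1.138802 phi_2 + 0.264573 phi_3 = -0.222598
  R3 <- R3 - (-0.1779/1.1835) R1 = R3 - (-0.150317) R1:  0.264573 phi_2 + 1.156759 phi_3 = 0.271373
  R3 <- R3 - (0.264573/1.138802) R2 = R3 - (0.232326) R2:  1.095292 phi_3 = 0.323088
Back-substitution:
  phi_hat_3 = 0.323088 / 1.095292 = 0.294979
  phi_hat_2 = (-0.222598 - (0.264573)(0.294979)) / 1.138802 = -0.263998
  phi_hat_1 = (0.23 - (0.23)(-0.263998) - (-0.1779)(0.294979)) / 1.1835 = 0.289984
So phi_hat = [0.2900, -0.2640, 0.2950].
Therefore phi_hat_2 = -0.2640.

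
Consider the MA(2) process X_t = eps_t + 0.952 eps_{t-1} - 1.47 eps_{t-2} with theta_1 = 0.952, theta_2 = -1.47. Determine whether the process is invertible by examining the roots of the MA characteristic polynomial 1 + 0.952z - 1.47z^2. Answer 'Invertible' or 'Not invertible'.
\text{Not invertible}

The MA(q) characteristic polynomial is P(z) = 1 + 0.952z - 1.47z^2.
Invertibility requires all roots to lie outside the unit circle, i.e. |z| > 1 for every root.
Set 1 + (0.952) z + (-1.47) z^2 = 0, i.e. a z^2 + b z + c = 0 with a = -1.47, b = 0.952, c = 1.
Discriminant D = b^2 - 4ac = (0.952)^2 - 4*(-1.47)*1 = 0.906304 - (-5.88) = 6.786304.
D >= 0, so the roots are real: z = (-b +/- sqrt(D)) / (2a) = (-0.952 +/- 2.605054) / (-2.94).
  z_1 = (-0.952 + 2.605054) / (-2.94) = -0.5623,   |z_1| = 0.5623.
  z_2 = (-0.952 - 2.605054) / (-2.94) = 1.2099,   |z_2| = 1.2099.
Moduli of all roots: 0.5623, 1.2099.
All moduli strictly greater than 1? No.
Verdict: Not invertible.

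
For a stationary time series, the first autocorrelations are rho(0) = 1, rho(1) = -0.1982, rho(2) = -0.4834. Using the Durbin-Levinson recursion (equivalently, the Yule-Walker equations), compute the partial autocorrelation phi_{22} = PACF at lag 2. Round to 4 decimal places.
\phi_{22} = -0.5441

The PACF at lag k is phi_{kk}, the last component of the solution
to the Yule-Walker system G_k phi = r_k where
  (G_k)_{ij} = rho(|i - j|), (r_k)_i = rho(i), i,j = 1..k.
Equivalently, Durbin-Levinson gives phi_{kk} iteratively:
  phi_{11} = rho(1)
  phi_{kk} = [rho(k) - sum_{j=1..k-1} phi_{k-1,j} rho(k-j)]
            / [1 - sum_{j=1..k-1} phi_{k-1,j} rho(j)],
  phi_{k,j} = phi_{k-1,j} - phi_{kk} phi_{k-1,k-j},  j = 1..k-1.
Step k = 1:
  phi_11 = rho(1) = -0.1982.
Step k = 2:
  phi_22 = [rho(2) - phi_11 rho(1)] / [1 - phi_11 rho(1)] = [-0.4834 - (-0.1982)(-0.1982)] / [1 - (-0.1982)(-0.1982)]
         = -0.52268324 / 0.96071676 = -0.5441.
Therefore phi_{22} = -0.5441.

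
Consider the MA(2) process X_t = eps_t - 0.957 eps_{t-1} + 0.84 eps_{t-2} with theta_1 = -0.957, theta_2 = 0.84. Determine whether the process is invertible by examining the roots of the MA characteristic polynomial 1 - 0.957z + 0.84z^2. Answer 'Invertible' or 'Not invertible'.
\text{Invertible}

The MA(q) characteristic polynomial is P(z) = 1 - 0.957z + 0.84z^2.
Invertibility requires all roots to lie outside the unit circle, i.e. |z| > 1 for every root.
Set 1 + (-0.957) z + (0.84) z^2 = 0, i.e. a z^2 + b z + c = 0 with a = 0.84, b = -0.957, c = 1.
Discriminant D = b^2 - 4ac = (-0.957)^2 - 4*(0.84)*1 = 0.915849 - (3.36) = -2.444151.
D < 0, so the roots are the complex-conjugate pair z = (-b +/- i sqrt(-D)) / (2a) = 0.5696 +/- 0.9306i.
For a conjugate pair |z|^2 = z * conj(z) = (product of roots) = c/a = 1/(0.84) = 1.190476, so |z| = sqrt(1.190476) = 1.0911 for both roots.
Moduli of all roots: 1.0911, 1.0911.
All moduli strictly greater than 1? Yes.
Verdict: Invertible.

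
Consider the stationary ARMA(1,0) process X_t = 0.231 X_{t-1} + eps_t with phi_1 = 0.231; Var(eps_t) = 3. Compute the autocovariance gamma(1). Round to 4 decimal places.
\gamma(1) = 0.7321

Multiply the model equation by X_{t-k} and take expectations. With theta_0 = psi_0 = 1 and psi_j the MA(infinity) weights, this gives
  gamma(k) - sum_i phi_i gamma(k-i) = c_k,
  c_k = sigma^2 * sum_{j=k..q} theta_j psi_{j-k}   (c_k = 0 for k > q),
using gamma(-m) = gamma(m).
Pure AR (q = 0): c_0 = sigma^2 = 3, c_k = 0 for k >= 1.
Equations for k = 0 and k = 1 (AR order 1):
  gamma(0) = phi_1 gamma(1) + c_0
  gamma(1) = phi_1 gamma(0) + c_1
Substituting the second into the first: gamma(0) (1 - phi_1^2) = c_0 + phi_1 c_1, so
  gamma(0) = c_0 / (1 - phi_1^2) = 3 / (1 - (0.231)^2) = 3 / 0.946639 = 3.169107.
  gamma(1) = phi_1 gamma(0) = (0.231)(3.169107) = 0.732064.
Therefore gamma(1) = 0.7321 (to 4 decimal places).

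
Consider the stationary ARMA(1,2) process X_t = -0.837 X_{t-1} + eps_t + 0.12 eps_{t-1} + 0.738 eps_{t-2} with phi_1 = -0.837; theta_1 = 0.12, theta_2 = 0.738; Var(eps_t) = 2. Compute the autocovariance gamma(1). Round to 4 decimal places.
\gamma(1) = -13.3634

Multiply the model equation by X_{t-k} and take expectations. With theta_0 = psi_0 = 1 and psi_j the MA(infinity) weights, this gives
  gamma(k) - sum_i phi_i gamma(k-i) = c_k,
  c_k = sigma^2 * sum_{j=k..q} theta_j psi_{j-k}   (c_k = 0 for k > q),
using gamma(-m) = gamma(m).
psi-weights needed (psi_j = theta_j + sum_i phi_i psi_{j-i}):
  psi_1 = theta_1 + phi_1 = 0.12 + (-0.837) = -0.717
  psi_2 = theta_2 + phi_1 psi_1 = 0.738 + (-0.837)(-0.717) = 1.338129
Right-hand sides:
  c_0 = sigma^2 (1 + theta_1 psi_1 + theta_2 psi_2) = 2 * (1 + (0.12)(-0.717) + (0.738)(1.338129)) = 2 * 1.901499 = 3.802998
  c_1 = sigma^2 (theta_1 + theta_2 psi_1) = 2 * (0.12 + (0.738)(-0.717)) = -0.818292
  c_2 = sigma^2 theta_2 = 2 * (0.738) = 1.476
Equations for k = 0 and k = 1 (AR order 1):
  gamma(0) = phi_1 gamma(1) + c_0
  gamma(1) = phi_1 gamma(0) + c_1
Substituting the second into the first: gamma(0) (1 - phi_1^2) = c_0 + phi_1 c_1, so
  gamma(0) = (c_0 + phi_1 c_1) / (1 - phi_1^2) = (3.802998 + (-0.837)(-0.818292)) / (1 - (-0.837)^2) = 4.487909 / 0.299431 = 14.988124.
  gamma(1) = phi_1 gamma(0) + c_1 = (-0.837)(14.988124) + (-0.818292) = -13.363351.
Therefore gamma(1) = -13.3634 (to 4 decimal places).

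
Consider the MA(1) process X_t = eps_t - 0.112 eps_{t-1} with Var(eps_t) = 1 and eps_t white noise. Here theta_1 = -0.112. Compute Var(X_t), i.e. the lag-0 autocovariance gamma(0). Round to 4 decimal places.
\gamma(0) = 1.0125

For an MA(q) process X_t = eps_t + sum_i theta_i eps_{t-i} with
Var(eps_t) = sigma^2, the variance is
  gamma(0) = sigma^2 * (1 + sum_i theta_i^2).
  sum_i theta_i^2 = (-0.112)^2 = 0.012544.
  gamma(0) = 1 * (1 + 0.012544) = 1 * 1.012544 = 1.012544, which rounds to 1.0125.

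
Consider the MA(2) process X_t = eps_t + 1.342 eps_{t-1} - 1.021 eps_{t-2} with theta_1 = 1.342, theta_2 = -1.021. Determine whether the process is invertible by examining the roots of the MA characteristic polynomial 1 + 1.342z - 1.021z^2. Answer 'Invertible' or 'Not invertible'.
\text{Not invertible}

The MA(q) characteristic polynomial is P(z) = 1 + 1.342z - 1.021z^2.
Invertibility requires all roots to lie outside the unit circle, i.e. |z| > 1 for every root.
Set 1 + (1.342) z + (-1.021) z^2 = 0, i.e. a z^2 + b z + c = 0 with a = -1.021, b = 1.342, c = 1.
Discriminant D = b^2 - 4ac = (1.342)^2 - 4*(-1.021)*1 = 1.800964 - (-4.084) = 5.884964.
D >= 0, so the roots are real: z = (-b +/- sqrt(D)) / (2a) = (-1.342 +/- 2.425894) / (-2.042).
  z_1 = (-1.342 + 2.425894) / (-2.042) = -0.5308,   |z_1| = 0.5308.
  z_2 = (-1.342 - 2.425894) / (-2.042) = 1.8452,   |z_2| = 1.8452.
Moduli of all roots: 0.5308, 1.8452.
All moduli strictly greater than 1? No.
Verdict: Not invertible.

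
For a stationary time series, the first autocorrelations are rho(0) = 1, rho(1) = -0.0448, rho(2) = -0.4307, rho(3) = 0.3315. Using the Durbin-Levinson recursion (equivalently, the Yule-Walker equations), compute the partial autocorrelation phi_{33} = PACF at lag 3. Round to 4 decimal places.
\phi_{33} = 0.3510

The PACF at lag k is phi_{kk}, the last component of the solution
to the Yule-Walker system G_k phi = r_k where
  (G_k)_{ij} = rho(|i - j|), (r_k)_i = rho(i), i,j = 1..k.
Equivalently, Durbin-Levinson gives phi_{kk} iteratively:
  phi_{11} = rho(1)
  phi_{kk} = [rho(k) - sum_{j=1..k-1} phi_{k-1,j} rho(k-j)]
            / [1 - sum_{j=1..k-1} phi_{k-1,j} rho(j)],
  phi_{k,j} = phi_{k-1,j} - phi_{kk} phi_{k-1,k-j},  j = 1..k-1.
Step k = 1:
  phi_11 = rho(1) = -0.0448.
Step k = 2:
  phi_22 = [rho(2) - phi_11 rho(1)] / [1 - phi_11 rho(1)] = [-0.4307 - (-0.0448)(-0.0448)] / [1 - (-0.0448)(-0.0448)]
         = -0.43270704 / 0.99799296 = -0.433577.
  Update: phi_21 = phi_11 - phi_22 phi_11 = -0.0448 - (-0.433577)(-0.0448) = -0.064224.
Step k = 3:
  phi_33 = [rho(3) - phi_21 rho(2) - phi_22 rho(1)] / [1 - phi_21 rho(1) - phi_22 rho(2)]
    numerator   = 0.3315 - (-0.064224)(-0.4307) - (-0.433577)(-0.0448) = 0.28441435
    denominator = 1 - (-0.064224)(-0.0448) - (-0.433577)(-0.4307) = 0.81038103
  phi_33 = 0.28441435 / 0.81038103 = 0.351.
Therefore phi_{33} = 0.3510.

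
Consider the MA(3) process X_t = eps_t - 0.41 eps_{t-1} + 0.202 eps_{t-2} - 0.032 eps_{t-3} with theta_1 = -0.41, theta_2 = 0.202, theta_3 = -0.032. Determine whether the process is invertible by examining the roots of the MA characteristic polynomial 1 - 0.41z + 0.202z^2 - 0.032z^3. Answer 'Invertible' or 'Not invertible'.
\text{Invertible}

The MA(q) characteristic polynomial is P(z) = 1 - 0.41z + 0.202z^2 - 0.032z^3.
Invertibility requires all roots to lie outside the unit circle, i.e. |z| > 1 for every root.
Degree 3: look for a simple real root z0 first, then factor out (1 - z/z0) and solve the remaining quadratic.
Testing z0 = 5: P(5) = 1 + (-0.41)(5) + (0.202)(5)^2 + (-0.032)(5)^3
  = 1 + (-2.05) + (5.05) + (-4) = 0.  So z_0 = 5 is a root, |z_0| = 5.
Divide out the factor (1 - 0.2 z) = (1 - z/z0) (since 1/z0 = 0.2):
  P(z) = (1 - 0.2 z)(1 + (-0.21) z + (0.16) z^2)
  [check: z-coef -0.21 - (0.2) = -0.41; z^2-coef 0.16 - (0.2)(-0.21) = 0.202; z^3-coef -(0.2)(0.16) = -0.032.]
Remaining roots from the quadratic factor 1 + (-0.21) z + (0.16) z^2:
  Set 1 + (-0.21) z + (0.16) z^2 = 0, i.e. a z^2 + b z + c = 0 with a = 0.16, b = -0.21, c = 1.
  Discriminant D = b^2 - 4ac = (-0.21)^2 - 4*(0.16)*1 = 0.0441 - (0.64) = -0.5959.
  D < 0, so the roots are the complex-conjugate pair z = (-b +/- i sqrt(-D)) / (2a) = 0.6562 +/- 2.4123i.
  For a conjugate pair |z|^2 = z * conj(z) = (product of roots) = c/a = 1/(0.16) = 6.25, so |z| = sqrt(6.25) = 2.5 for both roots.
Moduli of all roots: 5.0000, 2.5000, 2.5000.
All moduli strictly greater than 1? Yes.
Verdict: Invertible.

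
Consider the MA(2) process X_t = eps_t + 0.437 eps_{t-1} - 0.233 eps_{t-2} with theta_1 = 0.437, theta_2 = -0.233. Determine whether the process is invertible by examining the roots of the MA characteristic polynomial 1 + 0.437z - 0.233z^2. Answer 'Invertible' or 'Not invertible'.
\text{Invertible}

The MA(q) characteristic polynomial is P(z) = 1 + 0.437z - 0.233z^2.
Invertibility requires all roots to lie outside the unit circle, i.e. |z| > 1 for every root.
Set 1 + (0.437) z + (-0.233) z^2 = 0, i.e. a z^2 + b z + c = 0 with a = -0.233, b = 0.437, c = 1.
Discriminant D = b^2 - 4ac = (0.437)^2 - 4*(-0.233)*1 = 0.190969 - (-0.932) = 1.122969.
D >= 0, so the roots are real: z = (-b +/- sqrt(D)) / (2a) = (-0.437 +/- 1.059702) / (-0.466).
  z_1 = (-0.437 + 1.059702) / (-0.466) = -1.3363,   |z_1| = 1.3363.
  z_2 = (-0.437 - 1.059702) / (-0.466) = 3.2118,   |z_2| = 3.2118.
Moduli of all roots: 1.3363, 3.2118.
All moduli strictly greater than 1? Yes.
Verdict: Invertible.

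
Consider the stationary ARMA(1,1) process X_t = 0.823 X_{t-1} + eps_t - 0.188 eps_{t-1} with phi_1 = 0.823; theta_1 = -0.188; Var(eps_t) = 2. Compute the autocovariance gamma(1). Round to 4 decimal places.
\gamma(1) = 3.3269

Multiply the model equation by X_{t-k} and take expectations. With theta_0 = psi_0 = 1 and psi_j the MA(infinity) weights, this gives
  gamma(k) - sum_i phi_i gamma(k-i) = c_k,
  c_k = sigma^2 * sum_{j=k..q} theta_j psi_{j-k}   (c_k = 0 for k > q),
using gamma(-m) = gamma(m).
psi-weights needed (psi_j = theta_j + sum_i phi_i psi_{j-i}):
  psi_1 = theta_1 + phi_1 = -0.188 + (0.823) = 0.635
Right-hand sides:
  c_0 = sigma^2 (1 + theta_1 psi_1) = 2 * (1 + (-0.188)(0.635)) = 2 * 0.88062 = 1.76124
  c_1 = sigma^2 theta_1 = 2 * (-0.188) = -0.376
  c_2 = 0
Equations for k = 0 and k = 1 (AR order 1):
  gamma(0) = phi_1 gamma(1) + c_0
  gamma(1) = phi_1 gamma(0) + c_1
Substituting the second into the first: gamma(0) (1 - phi_1^2) = c_0 + phi_1 c_1, so
  gamma(0) = (c_0 + phi_1 c_1) / (1 - phi_1^2) = (1.76124 + (0.823)(-0.376)) / (1 - (0.823)^2) = 1.451792 / 0.322671 = 4.499295.
  gamma(1) = phi_1 gamma(0) + c_1 = (0.823)(4.499295) + (-0.376) = 3.32692.
Therefore gamma(1) = 3.3269 (to 4 decimal places).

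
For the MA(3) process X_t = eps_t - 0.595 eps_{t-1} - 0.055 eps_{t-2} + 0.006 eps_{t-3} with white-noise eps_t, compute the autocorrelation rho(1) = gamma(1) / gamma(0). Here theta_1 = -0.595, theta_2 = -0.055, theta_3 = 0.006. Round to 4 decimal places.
\rho(1) = -0.4146

For an MA(q) process with theta_0 = 1, the autocovariance is
  gamma(k) = sigma^2 * sum_{i=0..q-k} theta_i * theta_{i+k},
and rho(k) = gamma(k) / gamma(0). Sigma^2 cancels.
  numerator   = (1)*(-0.595) + (-0.595)*(-0.055) + (-0.055)*(0.006) = -0.562605.
  denominator = (1)^2 + (-0.595)^2 + (-0.055)^2 + (0.006)^2 = 1.357086.
  rho(1) = -0.562605 / 1.357086 = -0.4146.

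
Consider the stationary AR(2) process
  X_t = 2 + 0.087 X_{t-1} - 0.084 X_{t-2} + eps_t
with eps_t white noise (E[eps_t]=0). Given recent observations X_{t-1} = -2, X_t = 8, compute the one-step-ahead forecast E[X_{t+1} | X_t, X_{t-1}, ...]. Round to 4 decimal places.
E[X_{t+1} \mid \mathcal F_t] = 2.8640

For an AR(p) model X_t = c + sum_i phi_i X_{t-i} + eps_t, the
one-step-ahead conditional mean is
  E[X_{t+1} | X_t, ...] = c + sum_i phi_i X_{t+1-i}.
Substitute known values:
  E[X_{t+1} | ...] = 2 + (0.087) * (8) + (-0.084) * (-2)
                   = 2.8640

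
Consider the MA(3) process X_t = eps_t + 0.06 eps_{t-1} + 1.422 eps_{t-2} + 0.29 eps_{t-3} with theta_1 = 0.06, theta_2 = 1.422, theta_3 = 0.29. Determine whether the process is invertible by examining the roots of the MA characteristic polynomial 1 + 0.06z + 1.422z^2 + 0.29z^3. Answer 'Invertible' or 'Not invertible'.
\text{Not invertible}

The MA(q) characteristic polynomial is P(z) = 1 + 0.06z + 1.422z^2 + 0.29z^3.
Invertibility requires all roots to lie outside the unit circle, i.e. |z| > 1 for every root.
Degree 3: look for a simple real root z0 first, then factor out (1 - z/z0) and solve the remaining quadratic.
Testing z0 = -5: P(-5) = 1 + (0.06)(-5) + (1.422)(-5)^2 + (0.29)(-5)^3
  = 1 + (-0.3) + (35.55) + (-36.25) = 0.  So z_0 = -5 is a root, |z_0| = 5.
Divide out the factor (1 + 0.2 z) = (1 - z/z0) (since 1/z0 = -0.2):
  P(z) = (1 + 0.2 z)(1 + (-0.14) z + (1.45) z^2)
  [check: z-coef -0.14 - (-0.2) = 0.06; z^2-coef 1.45 - (-0.2)(-0.14) = 1.422; z^3-coef -(-0.2)(1.45) = 0.29.]
Remaining roots from the quadratic factor 1 + (-0.14) z + (1.45) z^2:
  Set 1 + (-0.14) z + (1.45) z^2 = 0, i.e. a z^2 + b z + c = 0 with a = 1.45, b = -0.14, c = 1.
  Discriminant D = b^2 - 4ac = (-0.14)^2 - 4*(1.45)*1 = 0.0196 - (5.8) = -5.7804.
  D < 0, so the roots are the complex-conjugate pair z = (-b +/- i sqrt(-D)) / (2a) = 0.0483 +/- 0.8291i.
  For a conjugate pair |z|^2 = z * conj(z) = (product of roots) = c/a = 1/(1.45) = 0.689655, so |z| = sqrt(0.689655) = 0.8305 for both roots.
Moduli of all roots: 5.0000, 0.8305, 0.8305.
All moduli strictly greater than 1? No.
Verdict: Not invertible.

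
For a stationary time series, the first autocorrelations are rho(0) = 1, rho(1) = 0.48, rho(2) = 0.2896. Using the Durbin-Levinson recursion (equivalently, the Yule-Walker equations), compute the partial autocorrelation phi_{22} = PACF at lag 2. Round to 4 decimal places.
\phi_{22} = 0.0769

The PACF at lag k is phi_{kk}, the last component of the solution
to the Yule-Walker system G_k phi = r_k where
  (G_k)_{ij} = rho(|i - j|), (r_k)_i = rho(i), i,j = 1..k.
Equivalently, Durbin-Levinson gives phi_{kk} iteratively:
  phi_{11} = rho(1)
  phi_{kk} = [rho(k) - sum_{j=1..k-1} phi_{k-1,j} rho(k-j)]
            / [1 - sum_{j=1..k-1} phi_{k-1,j} rho(j)],
  phi_{k,j} = phi_{k-1,j} - phi_{kk} phi_{k-1,k-j},  j = 1..k-1.
Step k = 1:
  phi_11 = rho(1) = 0.48.
Step k = 2:
  phi_22 = [rho(2) - phi_11 rho(1)] / [1 - phi_11 rho(1)] = [0.2896 - (0.48)(0.48)] / [1 - (0.48)(0.48)]
         = 0.0592 / 0.7696 = 0.0769.
Therefore phi_{22} = 0.0769.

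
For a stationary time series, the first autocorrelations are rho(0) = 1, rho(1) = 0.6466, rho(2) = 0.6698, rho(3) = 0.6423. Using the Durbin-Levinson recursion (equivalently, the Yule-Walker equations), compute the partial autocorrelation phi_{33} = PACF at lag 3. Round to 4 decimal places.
\phi_{33} = 0.2470

The PACF at lag k is phi_{kk}, the last component of the solution
to the Yule-Walker system G_k phi = r_k where
  (G_k)_{ij} = rho(|i - j|), (r_k)_i = rho(i), i,j = 1..k.
Equivalently, Durbin-Levinson gives phi_{kk} iteratively:
  phi_{11} = rho(1)
  phi_{kk} = [rho(k) - sum_{j=1..k-1} phi_{k-1,j} rho(k-j)]
            / [1 - sum_{j=1..k-1} phi_{k-1,j} rho(j)],
  phi_{k,j} = phi_{k-1,j} - phi_{kk} phi_{k-1,k-j},  j = 1..k-1.
Step k = 1:
  phi_11 = rho(1) = 0.6466.
Step k = 2:
  phi_22 = [rho(2) - phi_11 rho(1)] / [1 - phi_11 rho(1)] = [0.6698 - (0.6466)(0.6466)] / [1 - (0.6466)(0.6466)]
         = 0.25170844 / 0.58190844 = 0.432557.
  Update: phi_21 = phi_11 - phi_22 phi_11 = 0.6466 - (0.432557)(0.6466) = 0.366909.
Step k = 3:
  phi_33 = [rho(3) - phi_21 rho(2) - phi_22 rho(1)] / [1 - phi_21 rho(1) - phi_22 rho(2)]
    numerator   = 0.6423 - (0.366909)(0.6698) - (0.432557)(0.6466) = 0.11685328
    denominator = 1 - (0.366909)(0.6466) - (0.432557)(0.6698) = 0.47303025
  phi_33 = 0.11685328 / 0.47303025 = 0.247.
Therefore phi_{33} = 0.2470.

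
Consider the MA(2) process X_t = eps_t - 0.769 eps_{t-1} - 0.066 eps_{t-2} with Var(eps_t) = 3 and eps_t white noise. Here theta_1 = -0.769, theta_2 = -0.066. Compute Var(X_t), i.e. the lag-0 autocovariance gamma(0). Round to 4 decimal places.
\gamma(0) = 4.7872

For an MA(q) process X_t = eps_t + sum_i theta_i eps_{t-i} with
Var(eps_t) = sigma^2, the variance is
  gamma(0) = sigma^2 * (1 + sum_i theta_i^2).
  sum_i theta_i^2 = (-0.769)^2 + (-0.066)^2 = 0.591361 + 0.004356 = 0.595717.
  gamma(0) = 3 * (1 + 0.595717) = 3 * 1.595717 = 4.787151, which rounds to 4.7872.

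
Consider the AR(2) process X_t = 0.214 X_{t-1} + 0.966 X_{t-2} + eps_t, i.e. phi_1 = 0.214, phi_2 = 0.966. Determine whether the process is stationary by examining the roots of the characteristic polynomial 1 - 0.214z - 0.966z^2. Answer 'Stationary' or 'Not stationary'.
\text{Not stationary}

The AR(p) characteristic polynomial is P(z) = 1 - 0.214z - 0.966z^2.
Stationarity requires all roots to lie outside the unit circle, i.e. |z| > 1 for every root.
Set 1 + (-0.214) z + (-0.966) z^2 = 0, i.e. a z^2 + b z + c = 0 with a = -0.966, b = -0.214, c = 1.
Discriminant D = b^2 - 4ac = (-0.214)^2 - 4*(-0.966)*1 = 0.045796 - (-3.864) = 3.909796.
D >= 0, so the roots are real: z = (-b +/- sqrt(D)) / (2a) = (0.214 +/- 1.97732) / (-1.932).
  z_1 = (0.214 + 1.97732) / (-1.932) = -1.1342,   |z_1| = 1.1342.
  z_2 = (0.214 - 1.97732) / (-1.932) = 0.9127,   |z_2| = 0.9127.
Moduli of all roots: 1.1342, 0.9127.
All moduli strictly greater than 1? No.
Verdict: Not stationary.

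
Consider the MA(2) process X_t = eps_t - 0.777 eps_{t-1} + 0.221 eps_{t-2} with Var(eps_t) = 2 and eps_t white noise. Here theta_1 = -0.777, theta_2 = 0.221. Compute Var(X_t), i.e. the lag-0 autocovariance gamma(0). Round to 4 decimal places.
\gamma(0) = 3.3051

For an MA(q) process X_t = eps_t + sum_i theta_i eps_{t-i} with
Var(eps_t) = sigma^2, the variance is
  gamma(0) = sigma^2 * (1 + sum_i theta_i^2).
  sum_i theta_i^2 = (-0.777)^2 + (0.221)^2 = 0.603729 + 0.048841 = 0.65257.
  gamma(0) = 2 * (1 + 0.65257) = 2 * 1.65257 = 3.30514, which rounds to 3.3051.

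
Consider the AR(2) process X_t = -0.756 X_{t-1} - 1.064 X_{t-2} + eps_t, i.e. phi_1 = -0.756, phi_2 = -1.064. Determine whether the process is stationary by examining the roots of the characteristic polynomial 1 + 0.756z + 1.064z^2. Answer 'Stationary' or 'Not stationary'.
\text{Not stationary}

The AR(p) characteristic polynomial is P(z) = 1 + 0.756z + 1.064z^2.
Stationarity requires all roots to lie outside the unit circle, i.e. |z| > 1 for every root.
Set 1 + (0.756) z + (1.064) z^2 = 0, i.e. a z^2 + b z + c = 0 with a = 1.064, b = 0.756, c = 1.
Discriminant D = b^2 - 4ac = (0.756)^2 - 4*(1.064)*1 = 0.571536 - (4.256) = -3.684464.
D < 0, so the roots are the complex-conjugate pair z = (-b +/- i sqrt(-D)) / (2a) = -0.3553 +/- 0.902i.
For a conjugate pair |z|^2 = z * conj(z) = (product of roots) = c/a = 1/(1.064) = 0.93985, so |z| = sqrt(0.93985) = 0.9695 for both roots.
Moduli of all roots: 0.9695, 0.9695.
All moduli strictly greater than 1? No.
Verdict: Not stationary.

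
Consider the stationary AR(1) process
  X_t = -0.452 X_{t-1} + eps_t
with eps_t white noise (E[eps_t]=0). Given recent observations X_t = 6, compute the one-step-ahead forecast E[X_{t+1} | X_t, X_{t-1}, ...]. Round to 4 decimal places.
E[X_{t+1} \mid \mathcal F_t] = -2.7120

For an AR(p) model X_t = c + sum_i phi_i X_{t-i} + eps_t, the
one-step-ahead conditional mean is
  E[X_{t+1} | X_t, ...] = c + sum_i phi_i X_{t+1-i}.
Substitute known values:
  E[X_{t+1} | ...] = (-0.452) * (6)
                   = -2.7120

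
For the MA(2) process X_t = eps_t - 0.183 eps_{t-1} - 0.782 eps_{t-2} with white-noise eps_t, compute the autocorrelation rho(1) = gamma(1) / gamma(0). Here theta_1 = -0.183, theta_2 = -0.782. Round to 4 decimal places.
\rho(1) = -0.0243

For an MA(q) process with theta_0 = 1, the autocovariance is
  gamma(k) = sigma^2 * sum_{i=0..q-k} theta_i * theta_{i+k},
and rho(k) = gamma(k) / gamma(0). Sigma^2 cancels.
  numerator   = (1)*(-0.183) + (-0.183)*(-0.782) = -0.039894.
  denominator = (1)^2 + (-0.183)^2 + (-0.782)^2 = 1.645013.
  rho(1) = -0.039894 / 1.645013 = -0.0243.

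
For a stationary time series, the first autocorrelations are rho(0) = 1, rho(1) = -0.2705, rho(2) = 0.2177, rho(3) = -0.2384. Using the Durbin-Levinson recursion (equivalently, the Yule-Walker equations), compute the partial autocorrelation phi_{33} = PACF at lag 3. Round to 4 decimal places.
\phi_{33} = -0.1620

The PACF at lag k is phi_{kk}, the last component of the solution
to the Yule-Walker system G_k phi = r_k where
  (G_k)_{ij} = rho(|i - j|), (r_k)_i = rho(i), i,j = 1..k.
Equivalently, Durbin-Levinson gives phi_{kk} iteratively:
  phi_{11} = rho(1)
  phi_{kk} = [rho(k) - sum_{j=1..k-1} phi_{k-1,j} rho(k-j)]
            / [1 - sum_{j=1..k-1} phi_{k-1,j} rho(j)],
  phi_{k,j} = phi_{k-1,j} - phi_{kk} phi_{k-1,k-j},  j = 1..k-1.
Step k = 1:
  phi_11 = rho(1) = -0.2705.
Step k = 2:
  phi_22 = [rho(2) - phi_11 rho(1)] / [1 - phi_11 rho(1)] = [0.2177 - (-0.2705)(-0.2705)] / [1 - (-0.2705)(-0.2705)]
         = 0.14452975 / 0.92682975 = 0.15594.
  Update: phi_21 = phi_11 - phi_22 phi_11 = -0.2705 - (0.15594)(-0.2705) = -0.228318.
Step k = 3:
  phi_33 = [rho(3) - phi_21 rho(2) - phi_22 rho(1)] / [1 - phi_21 rho(1) - phi_22 rho(2)]
    numerator   = -0.2384 - (-0.228318)(0.2177) - (0.15594)(-0.2705) = -0.14651337
    denominator = 1 - (-0.228318)(-0.2705) - (0.15594)(0.2177) = 0.90429179
  phi_33 = -0.14651337 / 0.90429179 = -0.162.
Therefore phi_{33} = -0.1620.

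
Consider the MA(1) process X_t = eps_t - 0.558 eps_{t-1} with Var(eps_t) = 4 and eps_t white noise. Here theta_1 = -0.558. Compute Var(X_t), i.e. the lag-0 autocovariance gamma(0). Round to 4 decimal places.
\gamma(0) = 5.2455

For an MA(q) process X_t = eps_t + sum_i theta_i eps_{t-i} with
Var(eps_t) = sigma^2, the variance is
  gamma(0) = sigma^2 * (1 + sum_i theta_i^2).
  sum_i theta_i^2 = (-0.558)^2 = 0.311364.
  gamma(0) = 4 * (1 + 0.311364) = 4 * 1.311364 = 5.245456, which rounds to 5.2455.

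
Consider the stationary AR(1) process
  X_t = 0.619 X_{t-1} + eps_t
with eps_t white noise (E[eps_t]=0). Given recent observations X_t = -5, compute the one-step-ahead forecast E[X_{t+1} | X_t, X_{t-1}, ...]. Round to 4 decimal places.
E[X_{t+1} \mid \mathcal F_t] = -3.0950

For an AR(p) model X_t = c + sum_i phi_i X_{t-i} + eps_t, the
one-step-ahead conditional mean is
  E[X_{t+1} | X_t, ...] = c + sum_i phi_i X_{t+1-i}.
Substitute known values:
  E[X_{t+1} | ...] = (0.619) * (-5)
                   = -3.0950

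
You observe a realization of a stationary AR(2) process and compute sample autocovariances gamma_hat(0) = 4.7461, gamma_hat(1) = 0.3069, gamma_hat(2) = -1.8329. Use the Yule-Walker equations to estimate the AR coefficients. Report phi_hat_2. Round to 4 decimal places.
\hat\phi_{2} = -0.3920

The Yule-Walker equations for an AR(p) process read, in matrix form,
  Gamma_p phi = r_p,   with   (Gamma_p)_{ij} = gamma(|i - j|),
                       (r_p)_i = gamma(i),   i,j = 1..p.
Substitute the sample gammas (Toeplitz matrix and right-hand side of size 2):
  Gamma_p = [[4.7461, 0.3069], [0.3069, 4.7461]]
  r_p     = [0.3069, -1.8329]
Written out:
  4.7461 phi_1 + 0.3069 phi_2 = 0.3069
  0.3069 phi_1 + 4.7461 phi_2 = -1.8329
Solve by Cramer's rule:
  det = gamma(0)^2 - gamma(1)^2 = (4.7461)^2 - (0.3069)^2 = 22.52546521 - 0.09418761 = 22.4312776
  phi_hat_1 = [gamma(1) gamma(0) - gamma(1) gamma(2)] / det = [(0.3069)(4.7461) - (0.3069)(-1.8329)] / 22.4312776 = 2.0190951 / 22.4312776 = 0.09
  phi_hat_2 = [gamma(0) gamma(2) - gamma(1)^2] / det = [(4.7461)(-1.8329) - (0.3069)^2] / 22.4312776 = -8.7933143 / 22.4312776 = -0.392
So phi_hat = [0.0900, -0.3920].
Therefore phi_hat_2 = -0.3920.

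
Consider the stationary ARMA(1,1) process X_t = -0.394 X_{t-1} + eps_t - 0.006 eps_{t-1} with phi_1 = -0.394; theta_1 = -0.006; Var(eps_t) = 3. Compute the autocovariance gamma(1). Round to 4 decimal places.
\gamma(1) = -1.4239

Multiply the model equation by X_{t-k} and take expectations. With theta_0 = psi_0 = 1 and psi_j the MA(infinity) weights, this gives
  gamma(k) - sum_i phi_i gamma(k-i) = c_k,
  c_k = sigma^2 * sum_{j=k..q} theta_j psi_{j-k}   (c_k = 0 for k > q),
using gamma(-m) = gamma(m).
psi-weights needed (psi_j = theta_j + sum_i phi_i psi_{j-i}):
  psi_1 = theta_1 + phi_1 = -0.006 + (-0.394) = -0.4
Right-hand sides:
  c_0 = sigma^2 (1 + theta_1 psi_1) = 3 * (1 + (-0.006)(-0.4)) = 3 * 1.0024 = 3.0072
  c_1 = sigma^2 theta_1 = 3 * (-0.006) = -0.018
  c_2 = 0
Equations for k = 0 and k = 1 (AR order 1):
  gamma(0) = phi_1 gamma(1) + c_0
  gamma(1) = phi_1 gamma(0) + c_1
Substituting the second into the first: gamma(0) (1 - phi_1^2) = c_0 + phi_1 c_1, so
  gamma(0) = (c_0 + phi_1 c_1) / (1 - phi_1^2) = (3.0072 + (-0.394)(-0.018)) / (1 - (-0.394)^2) = 3.014292 / 0.844764 = 3.568206.
  gamma(1) = phi_1 gamma(0) + c_1 = (-0.394)(3.568206) + (-0.018) = -1.423873.
Therefore gamma(1) = -1.4239 (to 4 decimal places).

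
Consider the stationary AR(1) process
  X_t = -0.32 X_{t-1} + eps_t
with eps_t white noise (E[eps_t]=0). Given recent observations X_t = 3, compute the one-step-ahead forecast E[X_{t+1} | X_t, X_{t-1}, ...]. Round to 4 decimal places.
E[X_{t+1} \mid \mathcal F_t] = -0.9600

For an AR(p) model X_t = c + sum_i phi_i X_{t-i} + eps_t, the
one-step-ahead conditional mean is
  E[X_{t+1} | X_t, ...] = c + sum_i phi_i X_{t+1-i}.
Substitute known values:
  E[X_{t+1} | ...] = (-0.32) * (3)
                   = -0.9600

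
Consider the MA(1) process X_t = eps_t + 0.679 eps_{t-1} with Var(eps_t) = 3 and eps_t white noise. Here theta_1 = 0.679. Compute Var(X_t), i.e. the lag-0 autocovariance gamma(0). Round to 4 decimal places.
\gamma(0) = 4.3831

For an MA(q) process X_t = eps_t + sum_i theta_i eps_{t-i} with
Var(eps_t) = sigma^2, the variance is
  gamma(0) = sigma^2 * (1 + sum_i theta_i^2).
  sum_i theta_i^2 = (0.679)^2 = 0.461041.
  gamma(0) = 3 * (1 + 0.461041) = 3 * 1.461041 = 4.383123, which rounds to 4.3831.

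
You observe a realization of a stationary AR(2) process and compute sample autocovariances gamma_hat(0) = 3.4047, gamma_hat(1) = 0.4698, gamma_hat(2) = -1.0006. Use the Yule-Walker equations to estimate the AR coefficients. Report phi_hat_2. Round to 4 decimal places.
\hat\phi_{2} = -0.3190

The Yule-Walker equations for an AR(p) process read, in matrix form,
  Gamma_p phi = r_p,   with   (Gamma_p)_{ij} = gamma(|i - j|),
                       (r_p)_i = gamma(i),   i,j = 1..p.
Substitute the sample gammas (Toeplitz matrix and right-hand side of size 2):
  Gamma_p = [[3.4047, 0.4698], [0.4698, 3.4047]]
  r_p     = [0.4698, -1.0006]
Written out:
  3.4047 phi_1 + 0.4698 phi_2 = 0.4698
  0.4698 phi_1 + 3.4047 phi_2 = -1.0006
Solve by Cramer's rule:
  det = gamma(0)^2 - gamma(1)^2 = (3.4047)^2 - (0.4698)^2 = 11.59198209 - 0.22071204 = 11.37127005
  phi_hat_1 = [gamma(1) gamma(0) - gamma(1) gamma(2)] / det = [(0.4698)(3.4047) - (0.4698)(-1.0006)] / 11.37127005 = 2.06960994 / 11.37127005 = 0.182
  phi_hat_2 = [gamma(0) gamma(2) - gamma(1)^2] / det = [(3.4047)(-1.0006) - (0.4698)^2] / 11.37127005 = -3.62745486 / 11.37127005 = -0.319
So phi_hat = [0.1820, -0.3190].
Therefore phi_hat_2 = -0.3190.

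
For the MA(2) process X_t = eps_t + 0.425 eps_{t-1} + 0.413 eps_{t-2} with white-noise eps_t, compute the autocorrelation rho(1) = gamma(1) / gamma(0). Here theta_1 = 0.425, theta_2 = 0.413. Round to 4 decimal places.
\rho(1) = 0.4444

For an MA(q) process with theta_0 = 1, the autocovariance is
  gamma(k) = sigma^2 * sum_{i=0..q-k} theta_i * theta_{i+k},
and rho(k) = gamma(k) / gamma(0). Sigma^2 cancels.
  numerator   = (1)*(0.425) + (0.425)*(0.413) = 0.600525.
  denominator = (1)^2 + (0.425)^2 + (0.413)^2 = 1.351194.
  rho(1) = 0.600525 / 1.351194 = 0.4444.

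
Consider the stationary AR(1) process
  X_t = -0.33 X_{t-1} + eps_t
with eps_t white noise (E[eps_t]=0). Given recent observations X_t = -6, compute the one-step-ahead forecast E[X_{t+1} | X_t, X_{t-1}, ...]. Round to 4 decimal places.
E[X_{t+1} \mid \mathcal F_t] = 1.9800

For an AR(p) model X_t = c + sum_i phi_i X_{t-i} + eps_t, the
one-step-ahead conditional mean is
  E[X_{t+1} | X_t, ...] = c + sum_i phi_i X_{t+1-i}.
Substitute known values:
  E[X_{t+1} | ...] = (-0.33) * (-6)
                   = 1.9800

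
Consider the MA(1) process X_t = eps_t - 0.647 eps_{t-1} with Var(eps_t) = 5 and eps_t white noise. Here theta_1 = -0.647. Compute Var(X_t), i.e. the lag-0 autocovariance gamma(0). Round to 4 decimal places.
\gamma(0) = 7.0930

For an MA(q) process X_t = eps_t + sum_i theta_i eps_{t-i} with
Var(eps_t) = sigma^2, the variance is
  gamma(0) = sigma^2 * (1 + sum_i theta_i^2).
  sum_i theta_i^2 = (-0.647)^2 = 0.418609.
  gamma(0) = 5 * (1 + 0.418609) = 5 * 1.418609 = 7.093045, which rounds to 7.0930.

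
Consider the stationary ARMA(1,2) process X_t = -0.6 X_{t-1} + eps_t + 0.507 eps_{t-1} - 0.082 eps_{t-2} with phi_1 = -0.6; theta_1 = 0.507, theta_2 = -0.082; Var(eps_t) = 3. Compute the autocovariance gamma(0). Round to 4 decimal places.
\gamma(0) = 3.0292

Multiply the model equation by X_{t-k} and take expectations. With theta_0 = psi_0 = 1 and psi_j the MA(infinity) weights, this gives
  gamma(k) - sum_i phi_i gamma(k-i) = c_k,
  c_k = sigma^2 * sum_{j=k..q} theta_j psi_{j-k}   (c_k = 0 for k > q),
using gamma(-m) = gamma(m).
psi-weights needed (psi_j = theta_j + sum_i phi_i psi_{j-i}):
  psi_1 = theta_1 + phi_1 = 0.507 + (-0.6) = -0.093
  psi_2 = theta_2 + phi_1 psi_1 = -0.082 + (-0.6)(-0.093) = -0.0262
Right-hand sides:
  c_0 = sigma^2 (1 + theta_1 psi_1 + theta_2 psi_2) = 3 * (1 + (0.507)(-0.093) + (-0.082)(-0.0262)) = 3 * 0.954997 = 2.864992
  c_1 = sigma^2 (theta_1 + theta_2 psi_1) = 3 * (0.507 + (-0.082)(-0.093)) = 1.543878
  c_2 = sigma^2 theta_2 = 3 * (-0.082) = -0.246
Equations for k = 0 and k = 1 (AR order 1):
  gamma(0) = phi_1 gamma(1) + c_0
  gamma(1) = phi_1 gamma(0) + c_1
Substituting the second into the first: gamma(0) (1 - phi_1^2) = c_0 + phi_1 c_1, so
  gamma(0) = (c_0 + phi_1 c_1) / (1 - phi_1^2) = (2.864992 + (-0.6)(1.543878)) / (1 - (-0.6)^2) = 1.938665 / 0.64 = 3.029165.
Therefore gamma(0) = 3.0292 (to 4 decimal places).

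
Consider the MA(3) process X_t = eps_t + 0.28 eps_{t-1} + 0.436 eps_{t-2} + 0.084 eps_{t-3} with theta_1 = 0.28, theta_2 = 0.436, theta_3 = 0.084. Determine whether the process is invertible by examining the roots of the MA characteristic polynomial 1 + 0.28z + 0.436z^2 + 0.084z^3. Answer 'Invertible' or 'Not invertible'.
\text{Invertible}

The MA(q) characteristic polynomial is P(z) = 1 + 0.28z + 0.436z^2 + 0.084z^3.
Invertibility requires all roots to lie outside the unit circle, i.e. |z| > 1 for every root.
Degree 3: look for a simple real root z0 first, then factor out (1 - z/z0) and solve the remaining quadratic.
Testing z0 = -5: P(-5) = 1 + (0.28)(-5) + (0.436)(-5)^2 + (0.084)(-5)^3
  = 1 + (-1.4) + (10.9) + (-10.5) = 0.  So z_0 = -5 is a root, |z_0| = 5.
Divide out the factor (1 + 0.2 z) = (1 - z/z0) (since 1/z0 = -0.2):
  P(z) = (1 + 0.2 z)(1 + (0.08) z + (0.42) z^2)
  [check: z-coef 0.08 - (-0.2) = 0.28; z^2-coef 0.42 - (-0.2)(0.08) = 0.436; z^3-coef -(-0.2)(0.42) = 0.084.]
Remaining roots from the quadratic factor 1 + (0.08) z + (0.42) z^2:
  Set 1 + (0.08) z + (0.42) z^2 = 0, i.e. a z^2 + b z + c = 0 with a = 0.42, b = 0.08, c = 1.
  Discriminant D = b^2 - 4ac = (0.08)^2 - 4*(0.42)*1 = 0.0064 - (1.68) = -1.6736.
  D < 0, so the roots are the complex-conjugate pair z = (-b +/- i sqrt(-D)) / (2a) = -0.0952 +/- 1.5401i.
  For a conjugate pair |z|^2 = z * conj(z) = (product of roots) = c/a = 1/(0.42) = 2.380952, so |z| = sqrt(2.380952) = 1.543 for both roots.
Moduli of all roots: 5.0000, 1.5430, 1.5430.
All moduli strictly greater than 1? Yes.
Verdict: Invertible.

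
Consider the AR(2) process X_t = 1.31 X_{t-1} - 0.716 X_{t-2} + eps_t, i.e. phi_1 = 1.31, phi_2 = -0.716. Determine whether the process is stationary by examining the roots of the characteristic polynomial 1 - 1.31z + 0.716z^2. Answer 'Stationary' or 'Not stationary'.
\text{Stationary}

The AR(p) characteristic polynomial is P(z) = 1 - 1.31z + 0.716z^2.
Stationarity requires all roots to lie outside the unit circle, i.e. |z| > 1 for every root.
Set 1 + (-1.31) z + (0.716) z^2 = 0, i.e. a z^2 + b z + c = 0 with a = 0.716, b = -1.31, c = 1.
Discriminant D = b^2 - 4ac = (-1.31)^2 - 4*(0.716)*1 = 1.7161 - (2.864) = -1.1479.
D < 0, so the roots are the complex-conjugate pair z = (-b +/- i sqrt(-D)) / (2a) = 0.9148 +/- 0.7482i.
For a conjugate pair |z|^2 = z * conj(z) = (product of roots) = c/a = 1/(0.716) = 1.396648, so |z| = sqrt(1.396648) = 1.1818 for both roots.
Moduli of all roots: 1.1818, 1.1818.
All moduli strictly greater than 1? Yes.
Verdict: Stationary.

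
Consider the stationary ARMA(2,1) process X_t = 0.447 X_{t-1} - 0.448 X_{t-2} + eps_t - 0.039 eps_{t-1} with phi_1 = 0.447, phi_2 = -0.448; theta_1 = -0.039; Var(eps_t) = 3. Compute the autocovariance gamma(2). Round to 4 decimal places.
\gamma(2) = -1.2932

Multiply the model equation by X_{t-k} and take expectations. With theta_0 = psi_0 = 1 and psi_j the MA(infinity) weights, this gives
  gamma(k) - sum_i phi_i gamma(k-i) = c_k,
  c_k = sigma^2 * sum_{j=k..q} theta_j psi_{j-k}   (c_k = 0 for k > q),
using gamma(-m) = gamma(m).
psi-weights needed (psi_j = theta_j + sum_i phi_i psi_{j-i}):
  psi_1 = theta_1 + phi_1 = -0.039 + (0.447) = 0.408
Right-hand sides:
  c_0 = sigma^2 (1 + theta_1 psi_1) = 3 * (1 + (-0.039)(0.408)) = 3 * 0.984088 = 2.952264
  c_1 = sigma^2 theta_1 = 3 * (-0.039) = -0.117
  c_2 = 0
Equations for k = 0, 1, 2 (AR order 2, c_2 = 0):
  (E0) gamma(0) = phi_1 gamma(1) + phi_2 gamma(2) + c_0
  (E1) gamma(1) = phi_1 gamma(0) + phi_2 gamma(1) + c_1
  (E2) gamma(2) = phi_1 gamma(1) + phi_2 gamma(0)
From (E1): gamma(1) = A gamma(0) + B with
  A = phi_1 / (1 - phi_2) = 0.447 / 1.448 = 0.308702,   B = c_1 / (1 - phi_2) = -0.117 / 1.448 = -0.080801.
Insert (E2) into (E0): gamma(0) (1 - phi_2^2) = phi_1 (1 + phi_2) gamma(1) + c_0.
  phi_1 (1 + phi_2) = (0.447)(0.552) = 0.246744,   1 - phi_2^2 = 0.799296.
Replace gamma(1) by A gamma(0) + B and collect gamma(0):
  gamma(0) [0.799296 - (0.246744)(0.308702)] = (0.246744)(-0.080801) + 2.952264
  gamma(0) * 0.723126 = 2.932327
  gamma(0) = 2.932327 / 0.723126 = 4.055072.
  gamma(1) = A gamma(0) + B = (0.308702)(4.055072) + (-0.080801) = 1.171006.
  gamma(2) = phi_1 gamma(1) + phi_2 gamma(0) = (0.447)(1.171006) + (-0.448)(4.055072) = -1.293232.
Therefore gamma(2) = -1.2932 (to 4 decimal places).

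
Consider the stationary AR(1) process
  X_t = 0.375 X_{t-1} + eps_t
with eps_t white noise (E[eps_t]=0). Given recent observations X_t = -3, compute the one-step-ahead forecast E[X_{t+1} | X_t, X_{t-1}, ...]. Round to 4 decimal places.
E[X_{t+1} \mid \mathcal F_t] = -1.1250

For an AR(p) model X_t = c + sum_i phi_i X_{t-i} + eps_t, the
one-step-ahead conditional mean is
  E[X_{t+1} | X_t, ...] = c + sum_i phi_i X_{t+1-i}.
Substitute known values:
  E[X_{t+1} | ...] = (0.375) * (-3)
                   = -1.1250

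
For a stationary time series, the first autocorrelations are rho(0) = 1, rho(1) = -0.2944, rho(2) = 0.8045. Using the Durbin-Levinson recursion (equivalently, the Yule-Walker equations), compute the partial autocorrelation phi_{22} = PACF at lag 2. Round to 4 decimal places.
\phi_{22} = 0.7859

The PACF at lag k is phi_{kk}, the last component of the solution
to the Yule-Walker system G_k phi = r_k where
  (G_k)_{ij} = rho(|i - j|), (r_k)_i = rho(i), i,j = 1..k.
Equivalently, Durbin-Levinson gives phi_{kk} iteratively:
  phi_{11} = rho(1)
  phi_{kk} = [rho(k) - sum_{j=1..k-1} phi_{k-1,j} rho(k-j)]
            / [1 - sum_{j=1..k-1} phi_{k-1,j} rho(j)],
  phi_{k,j} = phi_{k-1,j} - phi_{kk} phi_{k-1,k-j},  j = 1..k-1.
Step k = 1:
  phi_11 = rho(1) = -0.2944.
Step k = 2:
  phi_22 = [rho(2) - phi_11 rho(1)] / [1 - phi_11 rho(1)] = [0.8045 - (-0.2944)(-0.2944)] / [1 - (-0.2944)(-0.2944)]
         = 0.71782864 / 0.91332864 = 0.7859.
Therefore phi_{22} = 0.7859.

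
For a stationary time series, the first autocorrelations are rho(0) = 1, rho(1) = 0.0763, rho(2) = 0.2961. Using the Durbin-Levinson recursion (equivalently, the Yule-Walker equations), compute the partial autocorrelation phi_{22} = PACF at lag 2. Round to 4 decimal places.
\phi_{22} = 0.2920

The PACF at lag k is phi_{kk}, the last component of the solution
to the Yule-Walker system G_k phi = r_k where
  (G_k)_{ij} = rho(|i - j|), (r_k)_i = rho(i), i,j = 1..k.
Equivalently, Durbin-Levinson gives phi_{kk} iteratively:
  phi_{11} = rho(1)
  phi_{kk} = [rho(k) - sum_{j=1..k-1} phi_{k-1,j} rho(k-j)]
            / [1 - sum_{j=1..k-1} phi_{k-1,j} rho(j)],
  phi_{k,j} = phi_{k-1,j} - phi_{kk} phi_{k-1,k-j},  j = 1..k-1.
Step k = 1:
  phi_11 = rho(1) = 0.0763.
Step k = 2:
  phi_22 = [rho(2) - phi_11 rho(1)] / [1 - phi_11 rho(1)] = [0.2961 - (0.0763)(0.0763)] / [1 - (0.0763)(0.0763)]
         = 0.29027831 / 0.99417831 = 0.292.
Therefore phi_{22} = 0.2920.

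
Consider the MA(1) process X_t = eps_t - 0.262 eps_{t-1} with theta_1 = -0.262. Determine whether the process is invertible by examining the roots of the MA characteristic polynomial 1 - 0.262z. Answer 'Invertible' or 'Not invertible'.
\text{Invertible}

The MA(q) characteristic polynomial is P(z) = 1 - 0.262z.
Invertibility requires all roots to lie outside the unit circle, i.e. |z| > 1 for every root.
This is linear in z: 1 + (-0.262) z = 0  =>  z = -1/(-0.262) = 3.816794,  |z| = 3.816794.
Moduli of all roots: 3.8168.
All moduli strictly greater than 1? Yes.
Verdict: Invertible.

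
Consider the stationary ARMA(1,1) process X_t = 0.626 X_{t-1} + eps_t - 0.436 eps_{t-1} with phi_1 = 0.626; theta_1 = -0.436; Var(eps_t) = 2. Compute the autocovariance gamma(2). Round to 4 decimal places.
\gamma(2) = 0.2844

Multiply the model equation by X_{t-k} and take expectations. With theta_0 = psi_0 = 1 and psi_j the MA(infinity) weights, this gives
  gamma(k) - sum_i phi_i gamma(k-i) = c_k,
  c_k = sigma^2 * sum_{j=k..q} theta_j psi_{j-k}   (c_k = 0 for k > q),
using gamma(-m) = gamma(m).
psi-weights needed (psi_j = theta_j + sum_i phi_i psi_{j-i}):
  psi_1 = theta_1 + phi_1 = -0.436 + (0.626) = 0.19
Right-hand sides:
  c_0 = sigma^2 (1 + theta_1 psi_1) = 2 * (1 + (-0.436)(0.19)) = 2 * 0.91716 = 1.83432
  c_1 = sigma^2 theta_1 = 2 * (-0.436) = -0.872
  c_2 = 0
Equations for k = 0 and k = 1 (AR order 1):
  gamma(0) = phi_1 gamma(1) + c_0
  gamma(1) = phi_1 gamma(0) + c_1
Substituting the second into the first: gamma(0) (1 - phi_1^2) = c_0 + phi_1 c_1, so
  gamma(0) = (c_0 + phi_1 c_1) / (1 - phi_1^2) = (1.83432 + (0.626)(-0.872)) / (1 - (0.626)^2) = 1.288448 / 0.608124 = 2.118726.
  gamma(1) = phi_1 gamma(0) + c_1 = (0.626)(2.118726) + (-0.872) = 0.454322.
For k = 2 (> q): gamma(2) = phi_1 gamma(1) = (0.626)(0.454322) = 0.284406.
Therefore gamma(2) = 0.2844 (to 4 decimal places).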